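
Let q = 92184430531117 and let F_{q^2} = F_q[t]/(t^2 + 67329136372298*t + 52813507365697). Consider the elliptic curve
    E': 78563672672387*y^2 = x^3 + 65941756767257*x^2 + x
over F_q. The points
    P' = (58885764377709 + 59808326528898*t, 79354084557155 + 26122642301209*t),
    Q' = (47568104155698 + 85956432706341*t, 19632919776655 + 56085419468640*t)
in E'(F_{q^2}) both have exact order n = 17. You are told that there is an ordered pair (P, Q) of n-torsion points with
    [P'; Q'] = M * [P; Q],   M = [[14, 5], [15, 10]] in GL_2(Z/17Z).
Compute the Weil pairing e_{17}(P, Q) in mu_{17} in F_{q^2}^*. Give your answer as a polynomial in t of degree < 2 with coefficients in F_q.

Under M = [[14,5],[15,10]] in GL_2(Z/17), e_{17}(P',Q') = e_{17}(P,Q)^(14*10-5*15 mod 17).
14*10 - 5*15 = 65; reduced mod 17: det = 14, inverse 11.
(x,y)|->(30676128247741x+36034177498645,30676128247741y) sends E' to y^2=x^3+8087127323934*x+7291043769815.
Run Miller on y^2=x^3+8087127323934*x+7291043769815 over F_{92184430531117}: ladder 10001 (5 bits); e = f_P(D_Q)/f_Q(D_P).
e_{17}(P',Q') = 20612489816963 + 35822617823106*t.
Hence e(P,Q) = 41163367274960 + 61027308724760*t in F_{92184430531117^2}^*.

41163367274960 + 61027308724760*t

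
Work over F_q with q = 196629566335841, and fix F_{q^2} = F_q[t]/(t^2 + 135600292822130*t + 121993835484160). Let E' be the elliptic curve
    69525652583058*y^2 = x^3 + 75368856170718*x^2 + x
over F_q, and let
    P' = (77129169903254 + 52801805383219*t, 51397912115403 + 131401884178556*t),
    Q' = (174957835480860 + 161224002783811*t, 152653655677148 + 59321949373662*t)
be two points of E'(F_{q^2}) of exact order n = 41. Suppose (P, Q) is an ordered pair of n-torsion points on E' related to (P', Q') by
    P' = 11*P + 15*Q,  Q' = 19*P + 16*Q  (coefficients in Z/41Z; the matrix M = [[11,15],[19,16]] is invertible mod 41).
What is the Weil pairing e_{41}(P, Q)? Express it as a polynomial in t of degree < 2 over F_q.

4402414512831 + 55562987949823*t

Since e_{41}(P,P)=e_{41}(Q,Q)=1 and e_{41}(Q,P)=e_{41}(P,Q)^{-1}, expanding e_{41}(11*P + 15*Q,19*P + 16*Q) leaves e(P,Q)^det(M).
11*16 - 15*19 = -109; reduced mod 41: det = 14, inverse 3.
Montgomery->Weierstrass: x_W = 39411328195951*x+122796178696969, y_W=39411328195951*y on F_{196629566335841}; lands on y^2=x^3+102445485811119*x+158623623932706.
6-bit Miller (101001) on E'/F_{196629566335841} with a'=102445485811119, b'=158623623932706: accumulate tangent/chord ratios at Q'+S and P'+S'.
The quotient is 47747943817948 + 21611533909278*t.
Raise to 3: e(P,Q) = 4402414512831 + 55562987949823*t in mu_{41}.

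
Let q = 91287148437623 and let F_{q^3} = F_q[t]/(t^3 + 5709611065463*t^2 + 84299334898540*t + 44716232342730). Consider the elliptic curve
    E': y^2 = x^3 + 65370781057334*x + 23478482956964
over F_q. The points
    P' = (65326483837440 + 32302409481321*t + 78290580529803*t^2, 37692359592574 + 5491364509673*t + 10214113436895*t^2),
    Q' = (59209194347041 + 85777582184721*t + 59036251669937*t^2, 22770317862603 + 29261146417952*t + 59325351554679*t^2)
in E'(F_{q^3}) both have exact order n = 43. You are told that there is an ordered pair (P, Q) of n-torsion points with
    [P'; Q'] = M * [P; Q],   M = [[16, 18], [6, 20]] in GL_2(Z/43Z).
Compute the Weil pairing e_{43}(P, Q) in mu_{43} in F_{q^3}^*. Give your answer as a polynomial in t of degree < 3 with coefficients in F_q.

90292560617372 + 69951248577609*t + 9555363537442*t^2

The 43-Weil pairing on E[43] over F_{91287148437623} is alternating-bilinear: e_{43}(P',Q') = e_{43}(P,Q)^det(M).
det M = 16*20 - 18*6 = 212 = 40 (mod 43); 40^{-1} = 14 (mod 43).
Run Miller on y^2=x^3+65370781057334*x+23478482956964 over F_{91287148437623}: ladder 101011 (6 bits); e = f_P(D_Q)/f_Q(D_P).
Result: e(P',Q') = 61127035208094 + 86228679144269*t + 31360632487355*t^2.
Hence e(P,Q) = 90292560617372 + 69951248577609*t + 9555363537442*t^2 in F_{91287148437623^3}^*.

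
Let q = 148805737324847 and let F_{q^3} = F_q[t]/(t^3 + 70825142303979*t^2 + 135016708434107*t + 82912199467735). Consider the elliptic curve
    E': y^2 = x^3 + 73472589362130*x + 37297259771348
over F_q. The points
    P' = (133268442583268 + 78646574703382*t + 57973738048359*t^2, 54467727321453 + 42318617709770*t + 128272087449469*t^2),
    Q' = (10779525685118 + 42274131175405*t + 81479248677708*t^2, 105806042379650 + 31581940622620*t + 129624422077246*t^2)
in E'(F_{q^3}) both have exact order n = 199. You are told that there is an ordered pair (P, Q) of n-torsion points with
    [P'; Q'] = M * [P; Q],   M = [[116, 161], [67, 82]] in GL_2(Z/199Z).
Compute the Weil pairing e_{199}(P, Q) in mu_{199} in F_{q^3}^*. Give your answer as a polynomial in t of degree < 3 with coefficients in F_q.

122815473962758 + 1236481397120*t + 52764433434880*t^2

Since e_{199}(P,P)=e_{199}(Q,Q)=1 and e_{199}(Q,P)=e_{199}(P,Q)^{-1}, expanding e_{199}(116*P + 161*Q,67*P + 82*Q) leaves e(P,Q)^det(M).
det M = 116*82 - 161*67 = -1275 = 118 (mod 199); 118^{-1} = 113 (mod 199).
n = 199 = (11000111)_2 (8 bits, wt 5); accumulate f_{199,P'}(Q'+S)/f_{199,P'}(S) along the 7-step ladder.
f_P(D_Q)/f_Q(D_P) = 105237989305784 + 107518527623034*t + 20437184999371*t^2.
Thus e_{199}(P,Q) = 122815473962758 + 1236481397120*t + 52764433434880*t^2.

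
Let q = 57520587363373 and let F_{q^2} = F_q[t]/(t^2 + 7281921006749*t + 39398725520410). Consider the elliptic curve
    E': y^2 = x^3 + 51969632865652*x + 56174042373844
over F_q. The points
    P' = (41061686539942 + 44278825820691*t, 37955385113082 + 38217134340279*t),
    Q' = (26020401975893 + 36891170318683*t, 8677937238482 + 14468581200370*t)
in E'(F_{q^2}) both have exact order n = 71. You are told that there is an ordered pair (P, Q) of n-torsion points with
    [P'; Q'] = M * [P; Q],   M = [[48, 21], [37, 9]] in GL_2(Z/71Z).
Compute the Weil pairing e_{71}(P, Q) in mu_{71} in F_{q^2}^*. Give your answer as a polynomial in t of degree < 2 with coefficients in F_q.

31104287129185 + 22103752060899*t

Alternating bilinearity on E[71] (values in mu_{71} in F_{57520587363373^2}) gives e(P',Q') = e(P,Q)^det(M).
Inverting 10 mod 71: 64. Thus e_{71}(P,Q) = e(P',Q')^{64}.
Build f_{71,P'} and f_{71,Q'} via the 7-bit ladder of 71=1000111_2; evaluate at shifted divisors; quotient in F_{57520587363373^2}.
f_P(D_Q)/f_Q(D_P) = 9833708268213 + 33952256152832*t.
Thus e_{71}(P,Q) = 31104287129185 + 22103752060899*t.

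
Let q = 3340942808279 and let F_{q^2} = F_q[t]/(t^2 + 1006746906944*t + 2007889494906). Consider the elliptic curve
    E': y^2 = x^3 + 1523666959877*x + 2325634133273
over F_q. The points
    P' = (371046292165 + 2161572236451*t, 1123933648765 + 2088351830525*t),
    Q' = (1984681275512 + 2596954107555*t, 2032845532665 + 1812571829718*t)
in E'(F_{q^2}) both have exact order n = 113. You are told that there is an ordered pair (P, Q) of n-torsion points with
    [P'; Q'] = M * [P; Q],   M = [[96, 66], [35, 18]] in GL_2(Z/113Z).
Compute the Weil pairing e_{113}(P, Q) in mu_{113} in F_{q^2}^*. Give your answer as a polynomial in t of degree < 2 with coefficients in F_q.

Alternating bilinearity on E[113] (values in mu_{113} in F_{3340942808279^2}) gives e(P',Q') = e(P,Q)^det(M).
96*18 - 66*35 = -582; reduced mod 113: det = 96, inverse 93.
Build f_{113,P'} and f_{113,Q'} via the 7-bit ladder of 113=1110001_2; evaluate at shifted divisors; quotient in F_{3340942808279^2}.
Miller gives e_{113}(P',Q') = 2560783685014 + 2522754076180*t in F_{3340942808279^2}.
(2560783685014 + 2522754076180*t)^{93} mod (3340942808279,f) = 3006661163281 + 1995680505309*t.

3006661163281 + 1995680505309*t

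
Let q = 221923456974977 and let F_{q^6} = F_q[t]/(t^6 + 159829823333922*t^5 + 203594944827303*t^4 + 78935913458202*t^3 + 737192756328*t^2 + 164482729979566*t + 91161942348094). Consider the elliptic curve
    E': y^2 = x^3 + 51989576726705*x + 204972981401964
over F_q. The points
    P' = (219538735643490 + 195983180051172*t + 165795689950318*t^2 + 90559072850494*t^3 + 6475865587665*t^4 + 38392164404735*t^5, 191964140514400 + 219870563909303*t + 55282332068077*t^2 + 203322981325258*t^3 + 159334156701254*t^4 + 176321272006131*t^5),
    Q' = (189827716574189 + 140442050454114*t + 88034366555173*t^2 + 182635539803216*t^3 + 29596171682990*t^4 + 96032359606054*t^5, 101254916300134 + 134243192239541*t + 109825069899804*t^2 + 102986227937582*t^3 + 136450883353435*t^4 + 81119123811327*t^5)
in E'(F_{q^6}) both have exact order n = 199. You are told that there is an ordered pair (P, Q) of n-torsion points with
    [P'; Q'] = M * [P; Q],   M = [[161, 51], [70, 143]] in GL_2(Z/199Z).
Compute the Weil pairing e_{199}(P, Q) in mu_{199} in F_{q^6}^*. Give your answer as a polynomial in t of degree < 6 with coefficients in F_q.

35978370194941 + 104208233992094*t + 71974315337816*t^2 + 197621937610028*t^3 + 207737830664076*t^4 + 21813616466590*t^5

e_{199}(aP+bQ,cP+dQ) = e_{199}(P,Q)^(ad-bc); with (a,b,c,d)=(161,51,70,143) this gives the det-199 law.
So e_{199}(P,Q) = e_{199}(P',Q')^{134}, since 150*134 = 1 mod 199.
n = 199 = (11000111)_2 (8 bits, wt 5); accumulate f_{199,P'}(Q'+S)/f_{199,P'}(S) along the 7-step ladder.
Miller gives e_{199}(P',Q') = 127479114676929 + 108731080057673*t + 126433528695860*t^2 + 19322652728701*t^3 + 35024434405628*t^4 + 112281113525460*t^5 in F_{221923456974977^6}.
(127479114676929 + 108731080057673*t + 126433528695860*t^2 + 19322652728701*t^3 + 35024434405628*t^4 + 112281113525460*t^5)^{134} mod (221923456974977,f) = 35978370194941 + 104208233992094*t + 71974315337816*t^2 + 197621937610028*t^3 + 207737830664076*t^4 + 21813616466590*t^5.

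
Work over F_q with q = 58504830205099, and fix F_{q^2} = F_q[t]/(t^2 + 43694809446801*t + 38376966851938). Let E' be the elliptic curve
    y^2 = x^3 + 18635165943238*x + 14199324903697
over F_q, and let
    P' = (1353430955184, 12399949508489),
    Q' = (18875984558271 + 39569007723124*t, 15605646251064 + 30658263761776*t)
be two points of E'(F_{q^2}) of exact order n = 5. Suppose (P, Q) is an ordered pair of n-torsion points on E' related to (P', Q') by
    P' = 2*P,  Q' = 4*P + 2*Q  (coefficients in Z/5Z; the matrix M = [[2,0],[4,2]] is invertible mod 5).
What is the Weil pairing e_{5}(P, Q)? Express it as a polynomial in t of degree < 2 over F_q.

56917070667115 + 39164904049389*t

Since e_{5}(P,P)=e_{5}(Q,Q)=1 and e_{5}(Q,P)=e_{5}(P,Q)^{-1}, expanding e_{5}(2*P,4*P + 2*Q) leaves e(P,Q)^det(M).
So e_{5}(P,Q) = e_{5}(P',Q')^{4}, since 4*4 = 1 mod 5.
Miller loop for e_{5} over F_{58504830205099^2}: bits of 5 = 101; 2 double steps + 1 add steps, l/v at each.
Miller gives e_{5}(P',Q') = 13832318795566 + 19339926155710*t in F_{58504830205099^2}.
Finally e_{5}(P,Q) = 56917070667115 + 39164904049389*t.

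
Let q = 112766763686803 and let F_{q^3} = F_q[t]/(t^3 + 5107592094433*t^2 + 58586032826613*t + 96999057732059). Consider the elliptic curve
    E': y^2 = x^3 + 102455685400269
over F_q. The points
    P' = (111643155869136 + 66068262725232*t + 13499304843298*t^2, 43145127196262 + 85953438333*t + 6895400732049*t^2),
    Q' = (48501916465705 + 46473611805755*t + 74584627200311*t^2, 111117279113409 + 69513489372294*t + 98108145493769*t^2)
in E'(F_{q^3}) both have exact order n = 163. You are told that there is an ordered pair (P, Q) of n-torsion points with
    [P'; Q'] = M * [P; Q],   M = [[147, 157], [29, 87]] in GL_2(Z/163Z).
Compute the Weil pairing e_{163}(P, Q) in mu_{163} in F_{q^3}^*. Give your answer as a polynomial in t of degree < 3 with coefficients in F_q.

3568702410841 + 106988502135753*t + 105271534064172*t^2

e_{163}(aP+bQ,cP+dQ) = e_{163}(P,Q)^(ad-bc); with (a,b,c,d)=(147,157,29,87) this gives the det-163 law.
147*87 - 157*29 = 8236; reduced mod 163: det = 86, inverse 127.
8-bit Miller (10100011) on E'/F_{112766763686803} with a'=0, b'=102455685400269: accumulate tangent/chord ratios at Q'+S and P'+S'.
So e_{163}(P',Q') = 72341512411565 + 31991489900545*t + 82686926287508*t^2.
Hence e(P,Q) = 3568702410841 + 106988502135753*t + 105271534064172*t^2 in F_{112766763686803^3}^*.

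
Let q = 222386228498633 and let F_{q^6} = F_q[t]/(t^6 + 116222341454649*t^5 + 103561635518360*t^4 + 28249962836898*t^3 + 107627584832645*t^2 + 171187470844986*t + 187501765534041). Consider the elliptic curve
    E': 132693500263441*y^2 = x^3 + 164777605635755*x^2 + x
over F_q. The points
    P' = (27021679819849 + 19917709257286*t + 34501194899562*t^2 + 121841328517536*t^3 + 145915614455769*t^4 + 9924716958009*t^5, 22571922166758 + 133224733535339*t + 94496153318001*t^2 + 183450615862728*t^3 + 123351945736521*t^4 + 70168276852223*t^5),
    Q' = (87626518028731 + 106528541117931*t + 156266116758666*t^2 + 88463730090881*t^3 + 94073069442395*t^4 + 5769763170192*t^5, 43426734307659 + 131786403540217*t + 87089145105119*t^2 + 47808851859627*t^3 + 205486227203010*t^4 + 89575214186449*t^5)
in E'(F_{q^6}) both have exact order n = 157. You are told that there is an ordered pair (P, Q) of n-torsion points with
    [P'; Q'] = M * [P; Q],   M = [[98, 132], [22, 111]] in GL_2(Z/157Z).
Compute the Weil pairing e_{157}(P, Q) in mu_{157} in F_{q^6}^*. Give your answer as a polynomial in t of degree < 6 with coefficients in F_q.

Under M = [[98,132],[22,111]] in GL_2(Z/157), e_{157}(P',Q') = e_{157}(P,Q)^(98*111-132*22 mod 157).
Hence e(P,Q) = e(P',Q')^{19} where 19 = 124^{-1} mod 157.
(x,y)|->(58964854155875x+147884210993683,58964854155875y) sends E' to y^2=x^3+170170484268265*x+46319752346852.
Double-and-add over 10011101: 8-1 doublings, 5-1 additions; each step l_{T,T}/v_{2T} or l_{T,P'}/v at Q'+S for random S.
f_P(D_Q)/f_Q(D_P) = 47158445710821 + 32542683377083*t + 33267470433295*t^2 + 53714709072428*t^3 + 20563778213121*t^4 + 121104297681936*t^5.
e_{157}(P,Q) = (47158445710821 + 32542683377083*t + 33267470433295*t^2 + 53714709072428*t^3 + 20563778213121*t^4 + 121104297681936*t^5)^{19} = 200503141804906 + 177799812813063*t + 199882343800541*t^2 + 193828808109390*t^3 + 44931870521804*t^4 + 191576430728991*t^5.

200503141804906 + 177799812813063*t + 199882343800541*t^2 + 193828808109390*t^3 + 44931870521804*t^4 + 191576430728991*t^5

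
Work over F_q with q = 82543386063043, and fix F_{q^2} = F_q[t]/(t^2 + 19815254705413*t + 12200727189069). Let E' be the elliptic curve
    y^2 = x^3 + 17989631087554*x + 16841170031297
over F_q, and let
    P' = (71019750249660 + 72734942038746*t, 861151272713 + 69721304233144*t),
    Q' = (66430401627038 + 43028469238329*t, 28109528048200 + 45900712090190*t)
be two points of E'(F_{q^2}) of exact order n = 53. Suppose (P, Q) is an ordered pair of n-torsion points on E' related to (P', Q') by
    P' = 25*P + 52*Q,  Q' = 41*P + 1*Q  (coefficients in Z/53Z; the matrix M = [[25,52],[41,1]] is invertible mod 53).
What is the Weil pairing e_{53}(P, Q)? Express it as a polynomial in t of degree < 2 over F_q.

79071655309462 + 76956447600956*t

Under M = [[25,52],[41,1]] in GL_2(Z/53), e_{53}(P',Q') = e_{53}(P,Q)^(25*1-52*41 mod 53).
Inverting 13 mod 53: 49. Thus e_{53}(P,Q) = e(P',Q')^{49}.
6-bit Miller (110101) on E'/F_{82543386063043} with a'=17989631087554, b'=16841170031297: accumulate tangent/chord ratios at Q'+S and P'+S'.
f_P(D_Q)/f_Q(D_P) = 64441979987143 + 30715602634196*t.
Hence e(P,Q) = 79071655309462 + 76956447600956*t in F_{82543386063043^2}^*.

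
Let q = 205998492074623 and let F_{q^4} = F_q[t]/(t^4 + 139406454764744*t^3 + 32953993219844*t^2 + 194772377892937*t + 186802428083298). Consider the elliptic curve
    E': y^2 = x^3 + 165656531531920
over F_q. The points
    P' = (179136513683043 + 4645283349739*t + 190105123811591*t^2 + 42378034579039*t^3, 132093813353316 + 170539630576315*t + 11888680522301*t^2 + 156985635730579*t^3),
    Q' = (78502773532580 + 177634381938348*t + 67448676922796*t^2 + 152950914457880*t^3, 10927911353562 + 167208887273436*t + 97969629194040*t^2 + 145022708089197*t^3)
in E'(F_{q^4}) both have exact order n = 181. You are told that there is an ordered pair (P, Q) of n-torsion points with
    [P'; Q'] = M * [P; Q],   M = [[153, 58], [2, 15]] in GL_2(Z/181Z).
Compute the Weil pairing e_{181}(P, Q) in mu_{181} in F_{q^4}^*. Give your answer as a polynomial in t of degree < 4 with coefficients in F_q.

167346777267910 + 187651746462761*t + 195613538442598*t^2 + 194913612025469*t^3

Alternating bilinearity on E[181] (values in mu_{181} in F_{205998492074623^4}) gives e(P',Q') = e(P,Q)^det(M).
det(M) mod 181 = 7; its inverse in (Z/181)^* is 26 (check: 7*26 mod 181 = 1).
n = 181 = (10110101)_2 (8 bits, wt 5); accumulate f_{181,P'}(Q'+S)/f_{181,P'}(S) along the 7-step ladder.
The quotient is 56568999161199 + 24281767507440*t + 204426334906021*t^2 + 137266890266380*t^3.
Finally e_{181}(P,Q) = 167346777267910 + 187651746462761*t + 195613538442598*t^2 + 194913612025469*t^3.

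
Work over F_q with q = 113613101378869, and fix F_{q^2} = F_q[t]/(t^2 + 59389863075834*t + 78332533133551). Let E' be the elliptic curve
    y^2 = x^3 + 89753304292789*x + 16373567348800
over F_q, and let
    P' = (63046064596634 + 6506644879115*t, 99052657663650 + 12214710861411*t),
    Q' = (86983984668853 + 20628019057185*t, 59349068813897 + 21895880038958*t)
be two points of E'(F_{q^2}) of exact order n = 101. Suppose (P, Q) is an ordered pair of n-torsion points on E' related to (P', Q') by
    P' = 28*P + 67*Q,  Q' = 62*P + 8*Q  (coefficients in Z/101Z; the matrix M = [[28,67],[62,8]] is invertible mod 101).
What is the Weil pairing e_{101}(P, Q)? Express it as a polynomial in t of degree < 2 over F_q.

Alternating bilinearity on E[101] (values in mu_{101} in F_{113613101378869^2}) gives e(P',Q') = e(P,Q)^det(M).
det M = 28*8 - 67*62 = -3930 = 9 (mod 101); 9^{-1} = 45 (mod 101).
Run Miller on y^2=x^3+89753304292789*x+16373567348800 over F_{113613101378869}: ladder 1100101 (7 bits); e = f_P(D_Q)/f_Q(D_P).
e_{101}(P',Q') = 77079370547190 + 3744934643607*t.
(77079370547190 + 3744934643607*t)^{45} mod (113613101378869,f) = 23381961057635 + 12219880021170*t.

23381961057635 + 12219880021170*t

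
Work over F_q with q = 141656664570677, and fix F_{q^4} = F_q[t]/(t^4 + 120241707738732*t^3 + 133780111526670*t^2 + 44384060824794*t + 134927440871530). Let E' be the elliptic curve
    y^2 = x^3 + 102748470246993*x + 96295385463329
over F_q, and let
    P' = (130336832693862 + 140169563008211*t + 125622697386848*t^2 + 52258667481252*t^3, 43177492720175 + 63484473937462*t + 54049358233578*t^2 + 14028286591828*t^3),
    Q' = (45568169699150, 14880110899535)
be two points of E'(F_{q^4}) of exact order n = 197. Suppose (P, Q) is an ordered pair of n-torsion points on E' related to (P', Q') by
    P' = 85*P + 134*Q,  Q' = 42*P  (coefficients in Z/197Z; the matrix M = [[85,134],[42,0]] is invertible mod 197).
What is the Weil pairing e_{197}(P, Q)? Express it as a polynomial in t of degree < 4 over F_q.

e_{197} is bilinear + alternating on E[197], so e_{197}(85*P + 134*Q, 42*P) = e_{197}(P,Q)^(85*0-134*42).
85*0 - 134*42 = -5628; reduced mod 197: det = 85, inverse 51.
Miller loop for e_{197} over F_{141656664570677^4}: bits of 197 = 11000101; 7 double steps + 3 add steps, l/v at each.
So e_{197}(P',Q') = 34817745814433 + 71656691840925*t + 90849896710766*t^2 + 68975545393303*t^3.
(34817745814433 + 71656691840925*t + 90849896710766*t^2 + 68975545393303*t^3)^{51} mod (141656664570677,f) = 1326119674220 + 84433762138754*t + 316155121553*t^2 + 874440431592*t^3.

1326119674220 + 84433762138754*t + 316155121553*t^2 + 874440431592*t^3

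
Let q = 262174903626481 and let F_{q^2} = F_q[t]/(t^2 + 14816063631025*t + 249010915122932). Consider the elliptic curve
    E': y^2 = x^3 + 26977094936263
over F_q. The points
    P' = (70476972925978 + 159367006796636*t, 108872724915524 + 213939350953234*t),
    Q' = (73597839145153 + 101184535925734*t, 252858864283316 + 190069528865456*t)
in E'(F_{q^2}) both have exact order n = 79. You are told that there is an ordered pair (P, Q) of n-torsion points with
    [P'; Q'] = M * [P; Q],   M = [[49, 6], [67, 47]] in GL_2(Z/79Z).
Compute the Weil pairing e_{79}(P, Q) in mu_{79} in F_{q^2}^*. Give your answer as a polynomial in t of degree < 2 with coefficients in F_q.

Alternating bilinearity on E[79] (values in mu_{79} in F_{262174903626481^2}) gives e(P',Q') = e(P,Q)^det(M).
Hence e(P,Q) = e(P',Q')^{16} where 16 = 5^{-1} mod 79.
7-bit Miller (1001111) on E'/F_{262174903626481} with a'=0, b'=26977094936263: accumulate tangent/chord ratios at Q'+S and P'+S'.
Miller gives e_{79}(P',Q') = 185083070988961 + 162116133277822*t in F_{262174903626481^2}.
Hence e(P,Q) = 65512973986824 + 177456898588906*t in F_{262174903626481^2}^*.

65512973986824 + 177456898588906*t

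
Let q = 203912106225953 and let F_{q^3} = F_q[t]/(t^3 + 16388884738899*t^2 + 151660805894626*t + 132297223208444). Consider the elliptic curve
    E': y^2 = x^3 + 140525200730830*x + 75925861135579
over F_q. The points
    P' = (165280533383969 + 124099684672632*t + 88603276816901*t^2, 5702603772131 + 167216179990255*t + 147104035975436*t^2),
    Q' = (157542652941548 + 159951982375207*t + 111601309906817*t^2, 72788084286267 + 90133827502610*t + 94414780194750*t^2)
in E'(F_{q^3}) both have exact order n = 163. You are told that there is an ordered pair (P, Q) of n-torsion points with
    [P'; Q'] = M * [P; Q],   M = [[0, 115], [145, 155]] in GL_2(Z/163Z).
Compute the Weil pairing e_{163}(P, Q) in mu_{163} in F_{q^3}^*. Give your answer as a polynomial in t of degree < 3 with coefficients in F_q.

152656415906505 + 92441654653765*t + 127947348328533*t^2

e_{163}(aP+bQ,cP+dQ) = e_{163}(P,Q)^(ad-bc); with (a,b,c,d)=(0,115,145,155) this gives the det-163 law.
Inverting 114 mod 163: 153. Thus e_{163}(P,Q) = e(P',Q')^{153}.
Build f_{163,P'} and f_{163,Q'} via the 8-bit ladder of 163=10100011_2; evaluate at shifted divisors; quotient in F_{203912106225953^3}.
f_P(D_Q)/f_Q(D_P) = 189736552527620 + 181451879107837*t + 123032393234182*t^2.
Finally e_{163}(P,Q) = 152656415906505 + 92441654653765*t + 127947348328533*t^2.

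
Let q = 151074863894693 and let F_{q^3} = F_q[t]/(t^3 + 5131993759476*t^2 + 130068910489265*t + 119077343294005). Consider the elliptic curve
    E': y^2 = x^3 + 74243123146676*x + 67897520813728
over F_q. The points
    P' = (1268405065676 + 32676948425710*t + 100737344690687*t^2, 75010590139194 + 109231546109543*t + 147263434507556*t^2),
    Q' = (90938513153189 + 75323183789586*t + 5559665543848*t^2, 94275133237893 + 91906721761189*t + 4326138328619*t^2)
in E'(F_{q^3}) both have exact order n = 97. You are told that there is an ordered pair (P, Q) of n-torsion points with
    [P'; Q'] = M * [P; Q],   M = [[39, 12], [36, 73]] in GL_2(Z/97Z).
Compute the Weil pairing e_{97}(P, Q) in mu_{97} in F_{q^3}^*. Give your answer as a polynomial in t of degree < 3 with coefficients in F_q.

127245928285925 + 83722779788562*t + 59790480326620*t^2

Alternating bilinearity on E[97] (values in mu_{97} in F_{151074863894693^3}) gives e(P',Q') = e(P,Q)^det(M).
det M = 39*73 - 12*36 = 2415 = 87 (mod 97); 87^{-1} = 29 (mod 97).
Miller loop for e_{97} over F_{151074863894693^3}: bits of 97 = 1100001; 6 double steps + 2 add steps, l/v at each.
So e_{97}(P',Q') = 99901506867811 + 98375094647810*t + 144144766848695*t^2.
Raise to 29: e(P,Q) = 127245928285925 + 83722779788562*t + 59790480326620*t^2 in mu_{97}.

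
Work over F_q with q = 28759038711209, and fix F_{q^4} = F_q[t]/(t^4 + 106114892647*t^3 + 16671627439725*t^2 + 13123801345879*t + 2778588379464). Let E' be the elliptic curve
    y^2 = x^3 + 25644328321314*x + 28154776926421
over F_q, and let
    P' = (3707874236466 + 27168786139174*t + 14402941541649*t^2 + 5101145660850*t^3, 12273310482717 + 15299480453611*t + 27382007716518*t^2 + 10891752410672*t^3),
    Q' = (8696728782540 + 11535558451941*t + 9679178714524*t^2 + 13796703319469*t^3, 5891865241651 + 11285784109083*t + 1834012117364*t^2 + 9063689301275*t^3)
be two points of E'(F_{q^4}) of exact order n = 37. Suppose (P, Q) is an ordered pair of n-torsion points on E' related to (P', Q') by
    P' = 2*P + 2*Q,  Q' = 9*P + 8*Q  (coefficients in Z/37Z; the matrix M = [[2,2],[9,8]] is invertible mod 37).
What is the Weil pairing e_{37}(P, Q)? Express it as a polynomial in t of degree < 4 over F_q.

Alternating bilinearity on E[37] (values in mu_{37} in F_{28759038711209^4}) gives e(P',Q') = e(P,Q)^det(M).
det(M) mod 37 = 35; its inverse in (Z/37)^* is 18 (check: 35*18 mod 37 = 1).
Double-and-add over 100101: 6-1 doublings, 3-1 additions; each step l_{T,T}/v_{2T} or l_{T,P'}/v at Q'+S for random S.
Result: e(P',Q') = 26483541814679 + 5333985520014*t + 2756193769795*t^2 + 18779520197588*t^3.
Raise to 18: e(P,Q) = 25951088423564 + 11648826700339*t + 2587541690394*t^2 + 14256280273447*t^3 in mu_{37}.

25951088423564 + 11648826700339*t + 2587541690394*t^2 + 14256280273447*t^3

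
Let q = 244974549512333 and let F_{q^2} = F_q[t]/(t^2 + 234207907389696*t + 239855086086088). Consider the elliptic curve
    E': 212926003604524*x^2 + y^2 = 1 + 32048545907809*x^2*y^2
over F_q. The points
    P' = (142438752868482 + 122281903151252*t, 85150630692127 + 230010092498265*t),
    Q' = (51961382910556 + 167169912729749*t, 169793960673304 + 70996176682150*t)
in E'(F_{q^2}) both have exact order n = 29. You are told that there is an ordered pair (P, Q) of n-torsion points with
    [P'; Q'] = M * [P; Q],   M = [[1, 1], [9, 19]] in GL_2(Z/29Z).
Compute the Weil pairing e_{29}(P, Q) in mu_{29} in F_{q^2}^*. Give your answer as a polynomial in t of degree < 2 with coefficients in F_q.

Alternating bilinearity on E[29] (values in mu_{29} in F_{244974549512333^2}) gives e(P',Q') = e(P,Q)^det(M).
det(M) mod 29 = 10; its inverse in (Z/29)^* is 3 (check: 10*3 mod 29 = 1).
Edwards->Montgomery: u=(1+y)/(1-y), v=u/x -> 154498789669416v^2=u^3+u; then x_W=106463001802262u: y^2=x^3+233608668527170*x.
Build f_{29,P'} and f_{29,Q'} via the 5-bit ladder of 29=11101_2; evaluate at shifted divisors; quotient in F_{244974549512333^2}.
Result: e(P',Q') = 123983950731030 + 119705952116396*t.
Raise to 3: e(P,Q) = 144320853284195 + 243151193836663*t in mu_{29}.

144320853284195 + 243151193836663*t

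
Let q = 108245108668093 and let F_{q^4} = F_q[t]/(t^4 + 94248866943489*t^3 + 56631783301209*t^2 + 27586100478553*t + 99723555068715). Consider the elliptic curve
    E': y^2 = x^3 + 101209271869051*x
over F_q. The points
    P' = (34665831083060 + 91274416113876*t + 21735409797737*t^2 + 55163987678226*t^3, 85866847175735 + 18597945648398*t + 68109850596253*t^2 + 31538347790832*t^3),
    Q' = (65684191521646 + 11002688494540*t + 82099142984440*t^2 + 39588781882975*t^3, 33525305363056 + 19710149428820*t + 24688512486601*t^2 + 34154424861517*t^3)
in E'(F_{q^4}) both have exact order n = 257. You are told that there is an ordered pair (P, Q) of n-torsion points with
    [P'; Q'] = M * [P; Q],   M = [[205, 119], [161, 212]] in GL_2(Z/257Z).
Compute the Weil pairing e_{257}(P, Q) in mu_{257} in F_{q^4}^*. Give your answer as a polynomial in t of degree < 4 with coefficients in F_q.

90845628813560 + 55463698850923*t + 86648190804496*t^2 + 105266786083309*t^3

Since e_{257}(P,P)=e_{257}(Q,Q)=1 and e_{257}(Q,P)=e_{257}(P,Q)^{-1}, expanding e_{257}(205*P + 119*Q,161*P + 212*Q) leaves e(P,Q)^det(M).
205*212 - 119*161 = 24301; reduced mod 257: det = 143, inverse 133.
Miller loop for e_{257} over F_{108245108668093^4}: bits of 257 = 100000001; 8 double steps + 1 add steps, l/v at each.
e_{257}(P',Q') = 36648545591546 + 4622928319492*t + 88431604916096*t^2 + 52158032970089*t^3.
Finally e_{257}(P,Q) = 90845628813560 + 55463698850923*t + 86648190804496*t^2 + 105266786083309*t^3.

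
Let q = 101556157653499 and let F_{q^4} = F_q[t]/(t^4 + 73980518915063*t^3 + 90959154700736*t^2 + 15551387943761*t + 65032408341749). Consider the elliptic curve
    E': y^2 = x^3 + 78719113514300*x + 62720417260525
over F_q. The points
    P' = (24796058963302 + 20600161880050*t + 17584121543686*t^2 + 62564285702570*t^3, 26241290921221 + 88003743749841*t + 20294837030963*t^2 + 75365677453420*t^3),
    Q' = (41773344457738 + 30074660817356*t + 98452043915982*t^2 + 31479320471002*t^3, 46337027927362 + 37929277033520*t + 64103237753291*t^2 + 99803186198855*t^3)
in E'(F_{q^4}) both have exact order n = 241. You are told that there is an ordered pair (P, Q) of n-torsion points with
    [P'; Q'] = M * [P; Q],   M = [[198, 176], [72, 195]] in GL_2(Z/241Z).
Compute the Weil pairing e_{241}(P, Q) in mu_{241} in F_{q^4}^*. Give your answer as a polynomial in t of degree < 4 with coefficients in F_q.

57373399732374 + 839627502229*t + 62072838390576*t^2 + 35797628178345*t^3

Since e_{241}(P,P)=e_{241}(Q,Q)=1 and e_{241}(Q,P)=e_{241}(P,Q)^{-1}, expanding e_{241}(198*P + 176*Q,72*P + 195*Q) leaves e(P,Q)^det(M).
198*195 - 176*72 = 25938; reduced mod 241: det = 151, inverse 83.
n = 241 = (11110001)_2 (8 bits, wt 5); accumulate f_{241,P'}(Q'+S)/f_{241,P'}(S) along the 7-step ladder.
e_{241}(P',Q') = 100183675566904 + 57884515420738*t + 65701233179127*t^2 + 55657020614374*t^3.
(100183675566904 + 57884515420738*t + 65701233179127*t^2 + 55657020614374*t^3)^{83} mod (101556157653499,f) = 57373399732374 + 839627502229*t + 62072838390576*t^2 + 35797628178345*t^3.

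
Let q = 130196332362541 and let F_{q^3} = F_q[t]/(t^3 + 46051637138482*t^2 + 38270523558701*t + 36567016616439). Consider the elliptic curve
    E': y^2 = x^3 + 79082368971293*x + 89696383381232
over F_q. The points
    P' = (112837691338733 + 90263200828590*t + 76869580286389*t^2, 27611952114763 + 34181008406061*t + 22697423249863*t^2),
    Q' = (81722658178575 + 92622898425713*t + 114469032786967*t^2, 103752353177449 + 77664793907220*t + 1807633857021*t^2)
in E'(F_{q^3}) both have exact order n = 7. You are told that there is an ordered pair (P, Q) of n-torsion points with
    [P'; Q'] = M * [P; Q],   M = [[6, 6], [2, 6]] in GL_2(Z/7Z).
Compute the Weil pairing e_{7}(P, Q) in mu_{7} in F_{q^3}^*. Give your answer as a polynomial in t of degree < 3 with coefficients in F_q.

e_{7}(aP+bQ,cP+dQ) = e_{7}(P,Q)^(ad-bc); with (a,b,c,d)=(6,6,2,6) this gives the det-7 law.
det M = 6*6 - 6*2 = 24 = 3 (mod 7); 3^{-1} = 5 (mod 7).
Double-and-add over 111: 3-1 doublings, 3-1 additions; each step l_{T,T}/v_{2T} or l_{T,P'}/v at Q'+S for random S.
e_{7}(P',Q') = 3205165239583 + 123508766994334*t + 78771151791820*t^2.
Raise to 5: e(P,Q) = 43847905961670 + 124020602153404*t + 46963381595220*t^2 in mu_{7}.

43847905961670 + 124020602153404*t + 46963381595220*t^2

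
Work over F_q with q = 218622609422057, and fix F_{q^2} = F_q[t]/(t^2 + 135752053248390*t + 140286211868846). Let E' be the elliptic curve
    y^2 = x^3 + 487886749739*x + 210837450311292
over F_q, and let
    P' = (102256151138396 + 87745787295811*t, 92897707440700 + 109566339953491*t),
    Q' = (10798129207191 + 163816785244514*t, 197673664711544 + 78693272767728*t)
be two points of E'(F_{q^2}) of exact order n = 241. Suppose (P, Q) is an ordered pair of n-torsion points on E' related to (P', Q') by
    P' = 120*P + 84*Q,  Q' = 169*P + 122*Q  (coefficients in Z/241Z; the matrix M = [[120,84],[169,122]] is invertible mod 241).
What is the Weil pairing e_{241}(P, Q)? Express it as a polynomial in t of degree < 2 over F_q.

Under M = [[120,84],[169,122]] in GL_2(Z/241), e_{241}(P',Q') = e_{241}(P,Q)^(120*122-84*169 mod 241).
Hence e(P,Q) = e(P',Q')^{19} where 19 = 203^{-1} mod 241.
Double-and-add over 11110001: 8-1 doublings, 5-1 additions; each step l_{T,T}/v_{2T} or l_{T,P'}/v at Q'+S for random S.
The quotient is 96243505307165 + 72970732811633*t.
e_{241}(P,Q) = (96243505307165 + 72970732811633*t)^{19} = 53967868054880 + 73137521917477*t.

53967868054880 + 73137521917477*t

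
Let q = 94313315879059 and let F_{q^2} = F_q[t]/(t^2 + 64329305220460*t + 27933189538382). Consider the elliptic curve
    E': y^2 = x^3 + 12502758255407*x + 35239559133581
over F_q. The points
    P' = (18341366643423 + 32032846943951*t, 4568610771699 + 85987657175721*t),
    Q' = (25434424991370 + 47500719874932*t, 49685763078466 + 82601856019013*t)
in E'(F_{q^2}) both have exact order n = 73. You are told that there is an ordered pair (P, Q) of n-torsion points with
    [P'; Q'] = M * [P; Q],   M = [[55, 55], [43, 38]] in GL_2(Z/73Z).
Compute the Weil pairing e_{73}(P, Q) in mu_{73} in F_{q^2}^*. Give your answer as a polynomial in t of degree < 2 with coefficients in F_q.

28996293111679 + 36513397645553*t

e_{73}(aP+bQ,cP+dQ) = e_{73}(P,Q)^(ad-bc); with (a,b,c,d)=(55,55,43,38) this gives the det-73 law.
Inverting 17 mod 73: 43. Thus e_{73}(P,Q) = e(P',Q')^{43}.
n = 73 = (1001001)_2 (7 bits, wt 3); accumulate f_{73,P'}(Q'+S)/f_{73,P'}(S) along the 6-step ladder.
Result: e(P',Q') = 24803284153767 + 92309791529930*t.
Finally e_{73}(P,Q) = 28996293111679 + 36513397645553*t.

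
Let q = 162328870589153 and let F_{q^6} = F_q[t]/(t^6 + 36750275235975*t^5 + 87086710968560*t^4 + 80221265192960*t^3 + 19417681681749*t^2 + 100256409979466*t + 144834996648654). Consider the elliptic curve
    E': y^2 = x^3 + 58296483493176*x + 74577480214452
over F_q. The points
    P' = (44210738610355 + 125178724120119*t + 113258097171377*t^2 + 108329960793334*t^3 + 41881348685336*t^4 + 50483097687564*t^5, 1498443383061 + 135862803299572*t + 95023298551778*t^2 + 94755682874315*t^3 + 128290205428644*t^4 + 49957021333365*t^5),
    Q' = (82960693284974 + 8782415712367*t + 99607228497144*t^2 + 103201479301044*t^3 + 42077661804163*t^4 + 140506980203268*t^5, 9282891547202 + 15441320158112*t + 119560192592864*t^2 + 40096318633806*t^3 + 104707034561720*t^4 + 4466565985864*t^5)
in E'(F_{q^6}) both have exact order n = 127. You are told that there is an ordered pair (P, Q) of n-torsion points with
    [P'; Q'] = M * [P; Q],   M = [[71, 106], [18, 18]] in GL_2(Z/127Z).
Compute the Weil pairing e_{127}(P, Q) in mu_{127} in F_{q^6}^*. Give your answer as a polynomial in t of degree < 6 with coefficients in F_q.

15939634638264 + 66537677784401*t + 76651463512557*t^2 + 120995635084370*t^3 + 123543531501216*t^4 + 136896953232576*t^5

The 127-Weil pairing on E[127] over F_{162328870589153} is alternating-bilinear: e_{127}(P',Q') = e_{127}(P,Q)^det(M).
So e_{127}(P,Q) = e_{127}(P',Q')^{51}, since 5*51 = 1 mod 127.
Double-and-add over 1111111: 7-1 doublings, 7-1 additions; each step l_{T,T}/v_{2T} or l_{T,P'}/v at Q'+S for random S.
Result: e(P',Q') = 12604248722430 + 1694141860134*t + 108003228501102*t^2 + 9148677404292*t^3 + 79731301249885*t^4 + 112052397912252*t^5.
e_{127}(P,Q) = (12604248722430 + 1694141860134*t + 108003228501102*t^2 + 9148677404292*t^3 + 79731301249885*t^4 + 112052397912252*t^5)^{51} = 15939634638264 + 66537677784401*t + 76651463512557*t^2 + 120995635084370*t^3 + 123543531501216*t^4 + 136896953232576*t^5.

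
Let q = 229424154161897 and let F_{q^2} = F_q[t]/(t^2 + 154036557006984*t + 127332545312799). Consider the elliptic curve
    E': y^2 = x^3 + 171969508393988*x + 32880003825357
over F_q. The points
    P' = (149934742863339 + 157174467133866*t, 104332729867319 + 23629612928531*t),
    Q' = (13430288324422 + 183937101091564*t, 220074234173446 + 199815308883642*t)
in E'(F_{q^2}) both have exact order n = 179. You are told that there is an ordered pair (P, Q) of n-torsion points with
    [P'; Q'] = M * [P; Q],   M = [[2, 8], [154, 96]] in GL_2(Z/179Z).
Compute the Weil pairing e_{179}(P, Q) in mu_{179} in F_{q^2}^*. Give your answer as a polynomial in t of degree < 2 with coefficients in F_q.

75938464859659 + 162082055829761*t

Since e_{179}(P,P)=e_{179}(Q,Q)=1 and e_{179}(Q,P)=e_{179}(P,Q)^{-1}, expanding e_{179}(2*P + 8*Q,154*P + 96*Q) leaves e(P,Q)^det(M).
2*96 - 8*154 = -1040; reduced mod 179: det = 34, inverse 79.
Double-and-add over 10110011: 8-1 doublings, 5-1 additions; each step l_{T,T}/v_{2T} or l_{T,P'}/v at Q'+S for random S.
Result: e(P',Q') = 202150407730742 + 162495695279082*t.
Hence e(P,Q) = 75938464859659 + 162082055829761*t in F_{229424154161897^2}^*.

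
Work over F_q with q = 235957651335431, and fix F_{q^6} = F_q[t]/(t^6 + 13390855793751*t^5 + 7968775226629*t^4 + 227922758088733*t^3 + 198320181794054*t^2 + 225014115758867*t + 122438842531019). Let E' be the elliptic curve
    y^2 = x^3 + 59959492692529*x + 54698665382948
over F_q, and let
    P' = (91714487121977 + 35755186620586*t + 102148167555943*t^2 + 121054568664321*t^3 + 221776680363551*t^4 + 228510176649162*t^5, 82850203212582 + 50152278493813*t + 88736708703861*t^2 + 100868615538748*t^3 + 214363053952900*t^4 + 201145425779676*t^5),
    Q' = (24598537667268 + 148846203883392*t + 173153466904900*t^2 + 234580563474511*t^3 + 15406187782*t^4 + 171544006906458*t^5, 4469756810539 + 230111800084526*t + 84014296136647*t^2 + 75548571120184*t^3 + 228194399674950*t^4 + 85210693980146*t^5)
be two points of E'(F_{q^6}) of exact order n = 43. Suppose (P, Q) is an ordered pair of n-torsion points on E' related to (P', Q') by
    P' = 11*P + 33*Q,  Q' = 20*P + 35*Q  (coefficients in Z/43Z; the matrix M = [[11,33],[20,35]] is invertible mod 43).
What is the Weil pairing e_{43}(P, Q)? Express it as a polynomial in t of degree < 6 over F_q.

e_{43}(aP+bQ,cP+dQ) = e_{43}(P,Q)^(ad-bc); with (a,b,c,d)=(11,33,20,35) this gives the det-43 law.
So e_{43}(P,Q) = e_{43}(P',Q')^{5}, since 26*5 = 1 mod 43.
Double-and-add over 101011: 6-1 doublings, 4-1 additions; each step l_{T,T}/v_{2T} or l_{T,P'}/v at Q'+S for random S.
f_P(D_Q)/f_Q(D_P) = 93167984485298 + 70691712942469*t + 100648029446677*t^2 + 160080132275895*t^3 + 112596169482796*t^4 + 233339577822771*t^5.
Finally e_{43}(P,Q) = 165621524203438 + 79521368961688*t + 170751487545855*t^2 + 106778326900771*t^3 + 198356637963179*t^4 + 146121890260160*t^5.

165621524203438 + 79521368961688*t + 170751487545855*t^2 + 106778326900771*t^3 + 198356637963179*t^4 + 146121890260160*t^5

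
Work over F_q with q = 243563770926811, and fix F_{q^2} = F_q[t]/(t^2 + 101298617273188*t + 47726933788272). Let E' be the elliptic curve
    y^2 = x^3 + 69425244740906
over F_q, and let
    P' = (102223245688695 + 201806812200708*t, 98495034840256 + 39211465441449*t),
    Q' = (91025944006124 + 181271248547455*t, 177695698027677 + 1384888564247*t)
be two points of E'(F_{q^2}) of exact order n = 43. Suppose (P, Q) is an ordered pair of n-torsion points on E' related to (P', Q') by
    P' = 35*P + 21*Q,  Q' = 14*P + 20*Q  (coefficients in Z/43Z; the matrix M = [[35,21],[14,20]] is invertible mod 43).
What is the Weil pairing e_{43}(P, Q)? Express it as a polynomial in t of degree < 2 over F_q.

Alternating bilinearity on E[43] (values in mu_{43} in F_{243563770926811^2}) gives e(P',Q') = e(P,Q)^det(M).
det M = 35*20 - 21*14 = 406 = 19 (mod 43); 19^{-1} = 34 (mod 43).
Run Miller on y^2=x^3+69425244740906 over F_{243563770926811}: ladder 101011 (6 bits); e = f_P(D_Q)/f_Q(D_P).
The quotient is 184211097214065 + 239340335957010*t.
(184211097214065 + 239340335957010*t)^{34} mod (243563770926811,f) = 211359183332911 + 162681047406382*t.

211359183332911 + 162681047406382*t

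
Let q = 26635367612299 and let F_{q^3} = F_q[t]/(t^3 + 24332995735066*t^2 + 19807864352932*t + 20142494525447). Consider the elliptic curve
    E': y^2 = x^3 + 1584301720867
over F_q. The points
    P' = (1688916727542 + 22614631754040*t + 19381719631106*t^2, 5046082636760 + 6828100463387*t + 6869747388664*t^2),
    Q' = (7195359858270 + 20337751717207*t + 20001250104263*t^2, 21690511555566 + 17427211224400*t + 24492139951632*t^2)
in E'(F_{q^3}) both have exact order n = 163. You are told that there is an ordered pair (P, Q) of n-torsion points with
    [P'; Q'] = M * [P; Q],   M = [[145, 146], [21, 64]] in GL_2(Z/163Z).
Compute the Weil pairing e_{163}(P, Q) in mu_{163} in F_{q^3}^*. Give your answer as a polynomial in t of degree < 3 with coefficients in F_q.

3166939012543 + 8294887252729*t + 21530405580731*t^2

Alternating bilinearity on E[163] (values in mu_{163} in F_{26635367612299^3}) gives e(P',Q') = e(P,Q)^det(M).
145*64 - 146*21 = 6214; reduced mod 163: det = 20, inverse 106.
Run Miller on y^2=x^3+1584301720867 over F_{26635367612299}: ladder 10100011 (8 bits); e = f_P(D_Q)/f_Q(D_P).
e_{163}(P',Q') = 5072372152628 + 6851357689745*t + 18115222312291*t^2.
Raise to 106: e(P,Q) = 3166939012543 + 8294887252729*t + 21530405580731*t^2 in mu_{163}.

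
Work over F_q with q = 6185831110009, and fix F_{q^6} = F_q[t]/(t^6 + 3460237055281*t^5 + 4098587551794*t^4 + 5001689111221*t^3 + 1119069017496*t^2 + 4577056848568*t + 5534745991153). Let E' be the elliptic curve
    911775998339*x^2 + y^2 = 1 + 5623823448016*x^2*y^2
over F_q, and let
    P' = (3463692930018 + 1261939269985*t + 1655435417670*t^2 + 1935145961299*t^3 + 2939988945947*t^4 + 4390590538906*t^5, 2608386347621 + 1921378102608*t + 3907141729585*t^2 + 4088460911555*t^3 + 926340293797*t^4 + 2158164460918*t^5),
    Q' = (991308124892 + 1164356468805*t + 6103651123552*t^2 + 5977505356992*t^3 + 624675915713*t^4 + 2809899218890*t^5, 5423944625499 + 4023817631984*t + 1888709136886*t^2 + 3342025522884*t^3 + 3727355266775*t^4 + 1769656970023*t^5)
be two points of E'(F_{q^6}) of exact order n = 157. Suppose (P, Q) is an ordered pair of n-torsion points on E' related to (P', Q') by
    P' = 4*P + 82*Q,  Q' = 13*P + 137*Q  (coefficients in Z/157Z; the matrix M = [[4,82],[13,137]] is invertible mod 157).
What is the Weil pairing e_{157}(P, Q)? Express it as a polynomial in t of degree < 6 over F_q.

Since e_{157}(P,P)=e_{157}(Q,Q)=1 and e_{157}(Q,P)=e_{157}(P,Q)^{-1}, expanding e_{157}(4*P + 82*Q,13*P + 137*Q) leaves e(P,Q)^det(M).
det M = 4*137 - 82*13 = -518 = 110 (mod 157); 110^{-1} = 10 (mod 157).
Edwards->Montgomery: u=(1+y)/(1-y), v=u/x -> 243501098373v^2=u^3+3924193279251u^2+u; then x_W=368445915083u+4182182129397: y^2=x^3+5393813312113*x+2815138261517.
8-bit Miller (10011101) on E'/F_{6185831110009} with a'=5393813312113, b'=2815138261517: accumulate tangent/chord ratios at Q'+S and P'+S'.
e_{157}(P',Q') = 4230169191423 + 918091653173*t + 1641114047906*t^2 + 2776444820277*t^3 + 2224791546697*t^4 + 5302582878201*t^5.
Thus e_{157}(P,Q) = 4216021973792 + 2028953367992*t + 5830862154996*t^2 + 5902383124918*t^3 + 6002306722100*t^4 + 5795958058523*t^5.

4216021973792 + 2028953367992*t + 5830862154996*t^2 + 5902383124918*t^3 + 6002306722100*t^4 + 5795958058523*t^5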